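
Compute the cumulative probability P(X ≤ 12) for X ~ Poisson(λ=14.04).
0.354533

We have X ~ Poisson(λ=14.04).

The CDF gives us P(X ≤ k).

Using the CDF:
P(X ≤ 12) = 0.354533

This means there's approximately a 35.5% chance that X is at most 12.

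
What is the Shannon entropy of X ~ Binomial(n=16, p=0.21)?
1.8922 nats

We have X ~ Binomial(n=16, p=0.21).

The Shannon entropy measures the uncertainty or information content of the distribution.

For a Binomial distribution with n=16, p=0.21:
H(X) = 1.8922 nats

(In bits, this would be 2.7299 bits.)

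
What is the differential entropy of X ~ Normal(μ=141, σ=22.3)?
4.5235 nats

We have X ~ Normal(μ=141, σ=22.3).

The differential entropy measures the uncertainty or information content of the distribution.

For a Normal distribution with μ=141, σ=22.3:
h(X) = 4.5235 nats

(In bits, this would be 6.5261 bits.)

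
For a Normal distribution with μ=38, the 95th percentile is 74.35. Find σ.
σ = 22.0992

For X ~ Normal(μ, σ), the p-th percentile satisfies x = μ + z_p × σ,
where z_p = Φ⁻¹(p) is the standard normal quantile.

Step 1: z_{0.95} = Φ⁻¹(0.95) = 1.6449

Step 2: Solve for σ:
74.35 = 38 + 1.6449 × σ
σ = (74.35 - 38) / 1.6449
σ = 36.35 / 1.6449
σ = 22.0992

Verification: μ + z × σ = 38 + 1.6449 × 22.0992 = 74.35 ✓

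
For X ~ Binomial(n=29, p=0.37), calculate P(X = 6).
0.029563

We have X ~ Binomial(n=29, p=0.37).

For a Binomial distribution, the PMF gives us the probability of each outcome.

Using the PMF formula:
P(X = 6) = 0.029563

Rounded to 4 decimal places: 0.0296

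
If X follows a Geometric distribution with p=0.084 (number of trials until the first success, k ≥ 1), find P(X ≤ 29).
0.921482

We have X ~ Geometric(p=0.084) (number of trials until the first success, k ≥ 1).

The CDF gives us P(X ≤ k).

Using the CDF:
P(X ≤ 29) = 0.921482

This means there's approximately a 92.1% chance that X is at most 29.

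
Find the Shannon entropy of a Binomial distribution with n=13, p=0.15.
1.6317 nats

We have X ~ Binomial(n=13, p=0.15).

The Shannon entropy measures the uncertainty or information content of the distribution.

For a Binomial distribution with n=13, p=0.15:
H(X) = 1.6317 nats

(In bits, this would be 2.3540 bits.)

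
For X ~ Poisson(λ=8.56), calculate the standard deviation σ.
2.9257

We have X ~ Poisson(λ=8.56).

For a Poisson distribution with λ=8.56:
σ = √Var(X) = 2.9257

The standard deviation is the square root of the variance.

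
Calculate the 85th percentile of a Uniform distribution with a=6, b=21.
18.7500

We have X ~ Uniform(a=6, b=21).

We want to find x such that P(X ≤ x) = 0.85.

This is the 85th percentile, which means 85% of values fall below this point.

Using the inverse CDF (quantile function):
x = F⁻¹(0.85) = 18.7500

Verification: P(X ≤ 18.7500) = 0.85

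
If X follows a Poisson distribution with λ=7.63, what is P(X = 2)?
0.014137

We have X ~ Poisson(λ=7.63).

For a Poisson distribution, the PMF gives us the probability of each outcome.

Using the PMF formula:
P(X = 2) = 0.014137

Rounded to 4 decimal places: 0.0141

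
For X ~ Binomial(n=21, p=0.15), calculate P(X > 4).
0.197471

We have X ~ Binomial(n=21, p=0.15).

P(X > 4) = 1 - P(X ≤ 4)
                = 1 - F(4)
                = 1 - 0.802529
                = 0.197471

So there's approximately a 19.7% chance that X exceeds 4.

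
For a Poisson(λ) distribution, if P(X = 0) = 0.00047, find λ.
λ = 7.6628

For a Poisson(λ) distribution, the PMF at 0 is:
P(X = 0) = λ^0 e^(-λ) / 0! = e^(-λ)

Given P(X = 0) = 0.00047:
e^(-λ) = 0.00047
-λ = ln(0.00047)
λ = -ln(0.00047) = 7.6628

Verification: e^(-7.6628) = 0.00047 ✓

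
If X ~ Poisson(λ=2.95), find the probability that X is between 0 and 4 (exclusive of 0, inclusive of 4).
0.771254

We have X ~ Poisson(λ=2.95).

To find P(0 < X ≤ 4), we use:
P(0 < X ≤ 4) = P(X ≤ 4) - P(X ≤ 0)
                 = F(4) - F(0)
                 = 0.823594 - 0.052340
                 = 0.771254

So there's approximately a 77.1% chance that X falls in this range.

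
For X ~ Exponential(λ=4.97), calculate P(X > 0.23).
0.318829

We have X ~ Exponential(λ=4.97).

P(X > 0.23) = 1 - P(X ≤ 0.23)
                = 1 - F(0.23)
                = 1 - 0.681171
                = 0.318829

So there's approximately a 31.9% chance that X exceeds 0.23.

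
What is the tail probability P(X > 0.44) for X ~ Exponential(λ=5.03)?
0.109350

We have X ~ Exponential(λ=5.03).

P(X > 0.44) = 1 - P(X ≤ 0.44)
                = 1 - F(0.44)
                = 1 - 0.890650
                = 0.109350

So there's approximately a 10.9% chance that X exceeds 0.44.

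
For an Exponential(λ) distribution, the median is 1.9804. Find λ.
λ = 0.3500

For X ~ Exponential(λ), the CDF is F(x) = 1 - e^(-λx).
The median m satisfies F(m) = 0.5:
1 - e^(-λm) = 0.5
e^(-λm) = 0.5
λm = ln(2)
m = ln(2) / λ

Given m = 1.9804:
λ = ln(2) / 1.9804 = 0.693147 / 1.9804 = 0.3500

Verification: ln(2) / 0.3500 = 1.9804 ✓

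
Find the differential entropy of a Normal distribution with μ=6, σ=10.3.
3.7511 nats

We have X ~ Normal(μ=6, σ=10.3).

The differential entropy measures the uncertainty or information content of the distribution.

For a Normal distribution with μ=6, σ=10.3:
h(X) = 3.7511 nats

(In bits, this would be 5.4117 bits.)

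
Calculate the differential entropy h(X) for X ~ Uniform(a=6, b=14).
2.0794 nats

We have X ~ Uniform(a=6, b=14).

The differential entropy measures the uncertainty or information content of the distribution.

For a Uniform distribution with a=6, b=14:
h(X) = 2.0794 nats

(In bits, this would be 3.0000 bits.)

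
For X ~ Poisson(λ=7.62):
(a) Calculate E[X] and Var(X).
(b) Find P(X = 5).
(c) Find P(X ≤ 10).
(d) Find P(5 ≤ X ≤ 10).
(a) E[X] = 7.6200, Var(X) = 7.6200
(b) P(X = 5) = 0.105019
(c) P(X ≤ 10) = 0.851734
(d) P(5 ≤ X ≤ 10) = 0.728180

We have X ~ Poisson(λ=7.62).

(a) Moments:
E[X] = 7.6200
Var(X) = 7.6200
σ = √Var(X) = 2.7604

(b) Point probability using PMF:
P(X = 5) = 0.105019

(c) Cumulative probability using CDF:
P(X ≤ 10) = F(10) = 0.851734

(d) Range probability:
P(5 ≤ X ≤ 10) = P(X ≤ 10) - P(X ≤ 4)
                   = F(10) - F(4)
                   = 0.851734 - 0.123554
                   = 0.728180

This means approximately 72.8% of outcomes fall in the interval [5, 10].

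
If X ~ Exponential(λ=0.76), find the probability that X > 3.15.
0.091264

We have X ~ Exponential(λ=0.76).

P(X > 3.15) = 1 - P(X ≤ 3.15)
                = 1 - F(3.15)
                = 1 - 0.908736
                = 0.091264

So there's approximately a 9.1% chance that X exceeds 3.15.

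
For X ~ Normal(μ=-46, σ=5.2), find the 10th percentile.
-52.6641

We have X ~ Normal(μ=-46, σ=5.2).

We want to find x such that P(X ≤ x) = 0.1.

This is the 10th percentile, which means 10% of values fall below this point.

Using the inverse CDF (quantile function):
x = F⁻¹(0.1) = -52.6641

Verification: P(X ≤ -52.6641) = 0.1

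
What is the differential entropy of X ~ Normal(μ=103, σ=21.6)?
4.4916 nats

We have X ~ Normal(μ=103, σ=21.6).

The differential entropy measures the uncertainty or information content of the distribution.

For a Normal distribution with μ=103, σ=21.6:
h(X) = 4.4916 nats

(In bits, this would be 6.4801 bits.)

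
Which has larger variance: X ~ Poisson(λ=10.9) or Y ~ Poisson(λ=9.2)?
X has larger variance (10.9000 > 9.2000)

Compute the variance for each distribution:

X ~ Poisson(λ=10.9):
Var(X) = 10.9000

Y ~ Poisson(λ=9.2):
Var(Y) = 9.2000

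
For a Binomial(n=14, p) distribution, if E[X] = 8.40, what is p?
p = 0.6

For a Binomial(n, p) distribution:
E[X] = n × p

Given n = 14 and E[X] = 8.40:
8.40 = 14 × p
p = 8.40 / 14 = 0.6

Verification: Binomial(14, 0.6) has E[X] = 8.40 ✓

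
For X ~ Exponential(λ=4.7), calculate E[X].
0.2128

We have X ~ Exponential(λ=4.7).

For an Exponential distribution with λ=4.7:
E[X] = 0.2128

This is the expected (average) value of X.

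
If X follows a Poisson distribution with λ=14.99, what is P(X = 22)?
0.020267

We have X ~ Poisson(λ=14.99).

For a Poisson distribution, the PMF gives us the probability of each outcome.

Using the PMF formula:
P(X = 22) = 0.020267

Rounded to 4 decimal places: 0.0203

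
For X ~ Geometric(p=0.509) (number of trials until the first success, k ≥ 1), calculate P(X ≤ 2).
0.758919

We have X ~ Geometric(p=0.509) (number of trials until the first success, k ≥ 1).

The CDF gives us P(X ≤ k).

Using the CDF:
P(X ≤ 2) = 0.758919

This means there's approximately a 75.9% chance that X is at most 2.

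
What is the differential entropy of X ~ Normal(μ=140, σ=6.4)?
3.2752 nats

We have X ~ Normal(μ=140, σ=6.4).

The differential entropy measures the uncertainty or information content of the distribution.

For a Normal distribution with μ=140, σ=6.4:
h(X) = 3.2752 nats

(In bits, this would be 4.7252 bits.)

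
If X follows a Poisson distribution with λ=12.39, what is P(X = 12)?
0.113661

We have X ~ Poisson(λ=12.39).

For a Poisson distribution, the PMF gives us the probability of each outcome.

Using the PMF formula:
P(X = 12) = 0.113661

Rounded to 4 decimal places: 0.1137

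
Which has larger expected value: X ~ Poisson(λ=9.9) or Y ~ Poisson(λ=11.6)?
Y has larger mean (11.6000 > 9.9000)

Compute the expected value for each distribution:

X ~ Poisson(λ=9.9):
E[X] = 9.9000

Y ~ Poisson(λ=11.6):
E[Y] = 11.6000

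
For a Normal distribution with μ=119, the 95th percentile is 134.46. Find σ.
σ = 9.3990

For X ~ Normal(μ, σ), the p-th percentile satisfies x = μ + z_p × σ,
where z_p = Φ⁻¹(p) is the standard normal quantile.

Step 1: z_{0.95} = Φ⁻¹(0.95) = 1.6449

Step 2: Solve for σ:
134.46 = 119 + 1.6449 × σ
σ = (134.46 - 119) / 1.6449
σ = 15.46 / 1.6449
σ = 9.3990

Verification: μ + z × σ = 119 + 1.6449 × 9.3990 = 134.46 ✓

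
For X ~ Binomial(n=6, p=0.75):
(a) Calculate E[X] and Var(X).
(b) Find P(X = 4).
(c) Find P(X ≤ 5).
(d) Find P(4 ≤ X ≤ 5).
(a) E[X] = 4.5000, Var(X) = 1.1250
(b) P(X = 4) = 0.296631
(c) P(X ≤ 5) = 0.822021
(d) P(4 ≤ X ≤ 5) = 0.652588

We have X ~ Binomial(n=6, p=0.75).

(a) Moments:
E[X] = 4.5000
Var(X) = 1.1250
σ = √Var(X) = 1.0607

(b) Point probability using PMF:
P(X = 4) = 0.296631

(c) Cumulative probability using CDF:
P(X ≤ 5) = F(5) = 0.822021

(d) Range probability:
P(4 ≤ X ≤ 5) = P(X ≤ 5) - P(X ≤ 3)
                   = F(5) - F(3)
                   = 0.822021 - 0.169434
                   = 0.652588

This means approximately 65.3% of outcomes fall in the interval [4, 5].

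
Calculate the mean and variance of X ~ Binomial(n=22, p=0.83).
E[X] = 18.2600, Var(X) = 3.1042

We have X ~ Binomial(n=22, p=0.83).

For a Binomial distribution with n=22, p=0.83:

Expected value:
E[X] = 18.2600

Variance:
Var(X) = 3.1042

Standard deviation:
σ = √Var(X) = 1.7619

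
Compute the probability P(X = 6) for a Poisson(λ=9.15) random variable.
0.086576

We have X ~ Poisson(λ=9.15).

For a Poisson distribution, the PMF gives us the probability of each outcome.

Using the PMF formula:
P(X = 6) = 0.086576

Rounded to 4 decimal places: 0.0866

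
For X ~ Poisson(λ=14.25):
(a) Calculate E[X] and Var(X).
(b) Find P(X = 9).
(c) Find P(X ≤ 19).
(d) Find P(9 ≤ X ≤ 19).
(a) E[X] = 14.2500, Var(X) = 14.2500
(b) P(X = 9) = 0.043239
(c) P(X ≤ 19) = 0.912823
(d) P(9 ≤ X ≤ 19) = 0.857980

We have X ~ Poisson(λ=14.25).

(a) Moments:
E[X] = 14.2500
Var(X) = 14.2500
σ = √Var(X) = 3.7749

(b) Point probability using PMF:
P(X = 9) = 0.043239

(c) Cumulative probability using CDF:
P(X ≤ 19) = F(19) = 0.912823

(d) Range probability:
P(9 ≤ X ≤ 19) = P(X ≤ 19) - P(X ≤ 8)
                   = F(19) - F(8)
                   = 0.912823 - 0.054843
                   = 0.857980

This means approximately 85.8% of outcomes fall in the interval [9, 19].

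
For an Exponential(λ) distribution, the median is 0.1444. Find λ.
λ = 4.8002

For X ~ Exponential(λ), the CDF is F(x) = 1 - e^(-λx).
The median m satisfies F(m) = 0.5:
1 - e^(-λm) = 0.5
e^(-λm) = 0.5
λm = ln(2)
m = ln(2) / λ

Given m = 0.1444:
λ = ln(2) / 0.1444 = 0.693147 / 0.1444 = 4.8002

Verification: ln(2) / 4.8002 = 0.1444 ✓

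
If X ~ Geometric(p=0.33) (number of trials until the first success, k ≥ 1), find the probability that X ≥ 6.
0.135013

We have X ~ Geometric(p=0.33) (number of trials until the first success, k ≥ 1).

For discrete distributions, P(X ≥ 6) = 1 - P(X ≤ 5).

P(X ≤ 5) = 0.864987
P(X ≥ 6) = 1 - 0.864987 = 0.135013

So there's approximately a 13.5% chance that X is at least 6.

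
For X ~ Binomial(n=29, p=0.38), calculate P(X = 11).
0.151256

We have X ~ Binomial(n=29, p=0.38).

For a Binomial distribution, the PMF gives us the probability of each outcome.

Using the PMF formula:
P(X = 11) = 0.151256

Rounded to 4 decimal places: 0.1513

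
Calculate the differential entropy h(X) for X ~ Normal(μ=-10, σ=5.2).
3.0676 nats

We have X ~ Normal(μ=-10, σ=5.2).

The differential entropy measures the uncertainty or information content of the distribution.

For a Normal distribution with μ=-10, σ=5.2:
h(X) = 3.0676 nats

(In bits, this would be 4.4256 bits.)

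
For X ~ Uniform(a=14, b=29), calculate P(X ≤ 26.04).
0.802667

We have X ~ Uniform(a=14, b=29).

The CDF gives us P(X ≤ k).

Using the CDF:
P(X ≤ 26.04) = 0.802667

This means there's approximately a 80.3% chance that X is at most 26.04.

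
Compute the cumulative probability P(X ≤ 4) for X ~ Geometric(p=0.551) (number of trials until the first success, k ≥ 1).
0.959357

We have X ~ Geometric(p=0.551) (number of trials until the first success, k ≥ 1).

The CDF gives us P(X ≤ k).

Using the CDF:
P(X ≤ 4) = 0.959357

This means there's approximately a 95.9% chance that X is at most 4.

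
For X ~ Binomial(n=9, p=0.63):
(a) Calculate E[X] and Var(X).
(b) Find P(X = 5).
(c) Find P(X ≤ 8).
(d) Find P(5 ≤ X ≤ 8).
(a) E[X] = 5.6700, Var(X) = 2.0979
(b) P(X = 5) = 0.234358
(c) P(X ≤ 8) = 0.984366
(d) P(5 ≤ X ≤ 8) = 0.777151

We have X ~ Binomial(n=9, p=0.63).

(a) Moments:
E[X] = 5.6700
Var(X) = 2.0979
σ = √Var(X) = 1.4484

(b) Point probability using PMF:
P(X = 5) = 0.234358

(c) Cumulative probability using CDF:
P(X ≤ 8) = F(8) = 0.984366

(d) Range probability:
P(5 ≤ X ≤ 8) = P(X ≤ 8) - P(X ≤ 4)
                   = F(8) - F(4)
                   = 0.984366 - 0.207215
                   = 0.777151

This means approximately 77.7% of outcomes fall in the interval [5, 8].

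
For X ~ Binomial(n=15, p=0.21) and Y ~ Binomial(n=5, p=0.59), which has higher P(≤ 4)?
Y has higher probability (P(Y ≤ 4) = 0.9285 > P(X ≤ 4) = 0.8090)

Compute P(≤ 4) for each distribution:

X ~ Binomial(n=15, p=0.21):
P(X ≤ 4) = 0.8090

Y ~ Binomial(n=5, p=0.59):
P(Y ≤ 4) = 0.9285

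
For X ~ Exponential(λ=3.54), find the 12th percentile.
0.0361

We have X ~ Exponential(λ=3.54).

We want to find x such that P(X ≤ x) = 0.12.

This is the 12th percentile, which means 12% of values fall below this point.

Using the inverse CDF (quantile function):
x = F⁻¹(0.12) = 0.0361

Verification: P(X ≤ 0.0361) = 0.12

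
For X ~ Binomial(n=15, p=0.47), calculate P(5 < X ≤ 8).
0.560992

We have X ~ Binomial(n=15, p=0.47).

To find P(5 < X ≤ 8), we use:
P(5 < X ≤ 8) = P(X ≤ 8) - P(X ≤ 5)
                 = F(8) - F(5)
                 = 0.773472 - 0.212480
                 = 0.560992

So there's approximately a 56.1% chance that X falls in this range.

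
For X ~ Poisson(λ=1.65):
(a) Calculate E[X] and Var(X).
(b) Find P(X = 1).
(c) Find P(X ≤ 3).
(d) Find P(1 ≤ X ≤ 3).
(a) E[X] = 1.6500, Var(X) = 1.6500
(b) P(X = 1) = 0.316882
(c) P(X ≤ 3) = 0.914146
(d) P(1 ≤ X ≤ 3) = 0.722096

We have X ~ Poisson(λ=1.65).

(a) Moments:
E[X] = 1.6500
Var(X) = 1.6500
σ = √Var(X) = 1.2845

(b) Point probability using PMF:
P(X = 1) = 0.316882

(c) Cumulative probability using CDF:
P(X ≤ 3) = F(3) = 0.914146

(d) Range probability:
P(1 ≤ X ≤ 3) = P(X ≤ 3) - P(X ≤ 0)
                   = F(3) - F(0)
                   = 0.914146 - 0.192050
                   = 0.722096

This means approximately 72.2% of outcomes fall in the interval [1, 3].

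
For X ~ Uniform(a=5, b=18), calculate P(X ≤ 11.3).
0.484615

We have X ~ Uniform(a=5, b=18).

The CDF gives us P(X ≤ k).

Using the CDF:
P(X ≤ 11.3) = 0.484615

This means there's approximately a 48.5% chance that X is at most 11.3.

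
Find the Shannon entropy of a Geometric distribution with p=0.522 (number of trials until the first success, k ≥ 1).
1.3260 nats

We have X ~ Geometric(p=0.522) (number of trials until the first success, k ≥ 1).

The Shannon entropy measures the uncertainty or information content of the distribution.

For a Geometric distribution with p=0.522 (number of trials until the first success, k ≥ 1):
H(X) = 1.3260 nats

(In bits, this would be 1.9130 bits.)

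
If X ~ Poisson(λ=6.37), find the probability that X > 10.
0.059840

We have X ~ Poisson(λ=6.37).

P(X > 10) = 1 - P(X ≤ 10)
                = 1 - F(10)
                = 1 - 0.940160
                = 0.059840

So there's approximately a 6.0% chance that X exceeds 10.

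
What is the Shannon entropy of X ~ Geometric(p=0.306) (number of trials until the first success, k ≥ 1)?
2.0126 nats

We have X ~ Geometric(p=0.306) (number of trials until the first success, k ≥ 1).

The Shannon entropy measures the uncertainty or information content of the distribution.

For a Geometric distribution with p=0.306 (number of trials until the first success, k ≥ 1):
H(X) = 2.0126 nats

(In bits, this would be 2.9036 bits.)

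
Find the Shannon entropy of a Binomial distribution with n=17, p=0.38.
2.1110 nats

We have X ~ Binomial(n=17, p=0.38).

The Shannon entropy measures the uncertainty or information content of the distribution.

For a Binomial distribution with n=17, p=0.38:
H(X) = 2.1110 nats

(In bits, this would be 3.0455 bits.)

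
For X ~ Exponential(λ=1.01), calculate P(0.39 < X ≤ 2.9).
0.620971

We have X ~ Exponential(λ=1.01).

To find P(0.39 < X ≤ 2.9), we use:
P(0.39 < X ≤ 2.9) = P(X ≤ 2.9) - P(X ≤ 0.39)
                 = F(2.9) - F(0.39)
                 = 0.946550 - 0.325579
                 = 0.620971

So there's approximately a 62.1% chance that X falls in this range.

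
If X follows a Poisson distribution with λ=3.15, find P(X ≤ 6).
0.958354

We have X ~ Poisson(λ=3.15).

The CDF gives us P(X ≤ k).

Using the CDF:
P(X ≤ 6) = 0.958354

This means there's approximately a 95.8% chance that X is at most 6.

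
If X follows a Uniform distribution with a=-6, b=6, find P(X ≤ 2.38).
0.698333

We have X ~ Uniform(a=-6, b=6).

The CDF gives us P(X ≤ k).

Using the CDF:
P(X ≤ 2.38) = 0.698333

This means there's approximately a 69.8% chance that X is at most 2.38.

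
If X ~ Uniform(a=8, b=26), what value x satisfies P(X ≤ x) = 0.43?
15.7400

We have X ~ Uniform(a=8, b=26).

We want to find x such that P(X ≤ x) = 0.43.

This is the 43rd percentile, which means 43% of values fall below this point.

Using the inverse CDF (quantile function):
x = F⁻¹(0.43) = 15.7400

Verification: P(X ≤ 15.7400) = 0.43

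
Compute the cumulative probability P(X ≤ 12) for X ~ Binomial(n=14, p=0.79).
0.825875

We have X ~ Binomial(n=14, p=0.79).

The CDF gives us P(X ≤ k).

Using the CDF:
P(X ≤ 12) = 0.825875

This means there's approximately a 82.6% chance that X is at most 12.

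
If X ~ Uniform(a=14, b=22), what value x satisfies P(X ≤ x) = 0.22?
15.7600

We have X ~ Uniform(a=14, b=22).

We want to find x such that P(X ≤ x) = 0.22.

This is the 22nd percentile, which means 22% of values fall below this point.

Using the inverse CDF (quantile function):
x = F⁻¹(0.22) = 15.7600

Verification: P(X ≤ 15.7600) = 0.22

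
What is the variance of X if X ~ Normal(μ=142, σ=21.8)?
475.2400

We have X ~ Normal(μ=142, σ=21.8).

For a Normal distribution with μ=142, σ=21.8:
Var(X) = 475.2400

The variance measures the spread of the distribution around the mean.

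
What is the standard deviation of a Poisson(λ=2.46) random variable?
1.5684

We have X ~ Poisson(λ=2.46).

For a Poisson distribution with λ=2.46:
σ = √Var(X) = 1.5684

The standard deviation is the square root of the variance.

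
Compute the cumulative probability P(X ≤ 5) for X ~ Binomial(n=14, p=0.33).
0.699402

We have X ~ Binomial(n=14, p=0.33).

The CDF gives us P(X ≤ k).

Using the CDF:
P(X ≤ 5) = 0.699402

This means there's approximately a 69.9% chance that X is at most 5.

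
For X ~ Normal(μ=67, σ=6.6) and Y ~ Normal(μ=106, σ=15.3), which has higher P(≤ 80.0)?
X has higher probability (P(X ≤ 80.0) = 0.9756 > P(Y ≤ 80.0) = 0.0446)

Compute P(≤ 80.0) for each distribution:

X ~ Normal(μ=67, σ=6.6):
P(X ≤ 80.0) = 0.9756

Y ~ Normal(μ=106, σ=15.3):
P(Y ≤ 80.0) = 0.0446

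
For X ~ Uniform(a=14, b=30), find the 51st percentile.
22.1600

We have X ~ Uniform(a=14, b=30).

We want to find x such that P(X ≤ x) = 0.51.

This is the 51st percentile, which means 51% of values fall below this point.

Using the inverse CDF (quantile function):
x = F⁻¹(0.51) = 22.1600

Verification: P(X ≤ 22.1600) = 0.51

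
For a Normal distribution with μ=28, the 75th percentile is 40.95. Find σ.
σ = 19.1997

For X ~ Normal(μ, σ), the p-th percentile satisfies x = μ + z_p × σ,
where z_p = Φ⁻¹(p) is the standard normal quantile.

Step 1: z_{0.75} = Φ⁻¹(0.75) = 0.6745

Step 2: Solve for σ:
40.95 = 28 + 0.6745 × σ
σ = (40.95 - 28) / 0.6745
σ = 12.95 / 0.6745
σ = 19.1997

Verification: μ + z × σ = 28 + 0.6745 × 19.1997 = 40.95 ✓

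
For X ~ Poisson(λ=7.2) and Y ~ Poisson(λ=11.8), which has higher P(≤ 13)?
X has higher probability (P(X ≤ 13) = 0.9841 > P(Y ≤ 13) = 0.7025)

Compute P(≤ 13) for each distribution:

X ~ Poisson(λ=7.2):
P(X ≤ 13) = 0.9841

Y ~ Poisson(λ=11.8):
P(Y ≤ 13) = 0.7025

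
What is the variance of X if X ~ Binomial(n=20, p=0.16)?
2.6880

We have X ~ Binomial(n=20, p=0.16).

For a Binomial distribution with n=20, p=0.16:
Var(X) = 2.6880

The variance measures the spread of the distribution around the mean.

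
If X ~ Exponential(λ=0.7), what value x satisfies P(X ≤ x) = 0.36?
0.6376

We have X ~ Exponential(λ=0.7).

We want to find x such that P(X ≤ x) = 0.36.

This is the 36th percentile, which means 36% of values fall below this point.

Using the inverse CDF (quantile function):
x = F⁻¹(0.36) = 0.6376

Verification: P(X ≤ 0.6376) = 0.36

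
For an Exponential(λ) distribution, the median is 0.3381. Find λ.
λ = 2.0501

For X ~ Exponential(λ), the CDF is F(x) = 1 - e^(-λx).
The median m satisfies F(m) = 0.5:
1 - e^(-λm) = 0.5
e^(-λm) = 0.5
λm = ln(2)
m = ln(2) / λ

Given m = 0.3381:
λ = ln(2) / 0.3381 = 0.693147 / 0.3381 = 2.0501

Verification: ln(2) / 2.0501 = 0.3381 ✓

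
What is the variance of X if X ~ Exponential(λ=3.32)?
0.0907

We have X ~ Exponential(λ=3.32).

For an Exponential distribution with λ=3.32:
Var(X) = 0.0907

The variance measures the spread of the distribution around the mean.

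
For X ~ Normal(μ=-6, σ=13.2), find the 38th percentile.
-10.0323

We have X ~ Normal(μ=-6, σ=13.2).

We want to find x such that P(X ≤ x) = 0.38.

This is the 38th percentile, which means 38% of values fall below this point.

Using the inverse CDF (quantile function):
x = F⁻¹(0.38) = -10.0323

Verification: P(X ≤ -10.0323) = 0.38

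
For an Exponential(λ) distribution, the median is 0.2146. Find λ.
λ = 3.2299

For X ~ Exponential(λ), the CDF is F(x) = 1 - e^(-λx).
The median m satisfies F(m) = 0.5:
1 - e^(-λm) = 0.5
e^(-λm) = 0.5
λm = ln(2)
m = ln(2) / λ

Given m = 0.2146:
λ = ln(2) / 0.2146 = 0.693147 / 0.2146 = 3.2299

Verification: ln(2) / 3.2299 = 0.2146 ✓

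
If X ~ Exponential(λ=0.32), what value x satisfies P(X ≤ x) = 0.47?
1.9840

We have X ~ Exponential(λ=0.32).

We want to find x such that P(X ≤ x) = 0.47.

This is the 47th percentile, which means 47% of values fall below this point.

Using the inverse CDF (quantile function):
x = F⁻¹(0.47) = 1.9840

Verification: P(X ≤ 1.9840) = 0.47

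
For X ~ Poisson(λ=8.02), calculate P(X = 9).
0.124384

We have X ~ Poisson(λ=8.02).

For a Poisson distribution, the PMF gives us the probability of each outcome.

Using the PMF formula:
P(X = 9) = 0.124384

Rounded to 4 decimal places: 0.1244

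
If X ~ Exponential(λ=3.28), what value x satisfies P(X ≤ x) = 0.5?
0.2113

We have X ~ Exponential(λ=3.28).

We want to find x such that P(X ≤ x) = 0.5.

This is the 50th percentile, which means 50% of values fall below this point.

Using the inverse CDF (quantile function):
x = F⁻¹(0.5) = 0.2113

Verification: P(X ≤ 0.2113) = 0.5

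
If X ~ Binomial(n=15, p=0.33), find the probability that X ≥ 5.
0.585167

We have X ~ Binomial(n=15, p=0.33).

For discrete distributions, P(X ≥ 5) = 1 - P(X ≤ 4).

P(X ≤ 4) = 0.414833
P(X ≥ 5) = 1 - 0.414833 = 0.585167

So there's approximately a 58.5% chance that X is at least 5.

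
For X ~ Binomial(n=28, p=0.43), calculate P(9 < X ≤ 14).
0.660004

We have X ~ Binomial(n=28, p=0.43).

To find P(9 < X ≤ 14), we use:
P(9 < X ≤ 14) = P(X ≤ 14) - P(X ≤ 9)
                 = F(14) - F(9)
                 = 0.826342 - 0.166338
                 = 0.660004

So there's approximately a 66.0% chance that X falls in this range.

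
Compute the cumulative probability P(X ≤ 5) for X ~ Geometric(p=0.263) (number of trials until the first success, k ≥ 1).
0.782561

We have X ~ Geometric(p=0.263) (number of trials until the first success, k ≥ 1).

The CDF gives us P(X ≤ k).

Using the CDF:
P(X ≤ 5) = 0.782561

This means there's approximately a 78.3% chance that X is at most 5.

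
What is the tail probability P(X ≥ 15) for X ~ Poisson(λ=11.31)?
0.169446

We have X ~ Poisson(λ=11.31).

For discrete distributions, P(X ≥ 15) = 1 - P(X ≤ 14).

P(X ≤ 14) = 0.830554
P(X ≥ 15) = 1 - 0.830554 = 0.169446

So there's approximately a 16.9% chance that X is at least 15.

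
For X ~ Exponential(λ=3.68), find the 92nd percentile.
0.6863

We have X ~ Exponential(λ=3.68).

We want to find x such that P(X ≤ x) = 0.92.

This is the 92nd percentile, which means 92% of values fall below this point.

Using the inverse CDF (quantile function):
x = F⁻¹(0.92) = 0.6863

Verification: P(X ≤ 0.6863) = 0.92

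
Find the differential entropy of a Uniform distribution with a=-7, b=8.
2.7081 nats

We have X ~ Uniform(a=-7, b=8).

The differential entropy measures the uncertainty or information content of the distribution.

For a Uniform distribution with a=-7, b=8:
h(X) = 2.7081 nats

(In bits, this would be 3.9069 bits.)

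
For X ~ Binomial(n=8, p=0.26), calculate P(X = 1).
0.252747

We have X ~ Binomial(n=8, p=0.26).

For a Binomial distribution, the PMF gives us the probability of each outcome.

Using the PMF formula:
P(X = 1) = 0.252747

Rounded to 4 decimal places: 0.2527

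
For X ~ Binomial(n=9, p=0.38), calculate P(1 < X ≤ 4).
0.685567

We have X ~ Binomial(n=9, p=0.38).

To find P(1 < X ≤ 4), we use:
P(1 < X ≤ 4) = P(X ≤ 4) - P(X ≤ 1)
                 = F(4) - F(1)
                 = 0.773776 - 0.088209
                 = 0.685567

So there's approximately a 68.6% chance that X falls in this range.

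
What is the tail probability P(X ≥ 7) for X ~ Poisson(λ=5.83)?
0.366414

We have X ~ Poisson(λ=5.83).

For discrete distributions, P(X ≥ 7) = 1 - P(X ≤ 6).

P(X ≤ 6) = 0.633586
P(X ≥ 7) = 1 - 0.633586 = 0.366414

So there's approximately a 36.6% chance that X is at least 7.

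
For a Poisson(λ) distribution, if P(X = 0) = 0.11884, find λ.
λ = 2.1300

For a Poisson(λ) distribution, the PMF at 0 is:
P(X = 0) = λ^0 e^(-λ) / 0! = e^(-λ)

Given P(X = 0) = 0.11884:
e^(-λ) = 0.11884
-λ = ln(0.11884)
λ = -ln(0.11884) = 2.1300

Verification: e^(-2.1300) = 0.11884 ✓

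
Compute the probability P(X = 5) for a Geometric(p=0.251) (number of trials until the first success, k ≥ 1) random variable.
0.078995

We have X ~ Geometric(p=0.251) (number of trials until the first success, k ≥ 1).

For a Geometric distribution, the PMF gives us the probability of each outcome.

Using the PMF formula:
P(X = 5) = 0.078995

Rounded to 4 decimal places: 0.0790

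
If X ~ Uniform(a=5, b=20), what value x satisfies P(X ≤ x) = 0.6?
14.0000

We have X ~ Uniform(a=5, b=20).

We want to find x such that P(X ≤ x) = 0.6.

This is the 60th percentile, which means 60% of values fall below this point.

Using the inverse CDF (quantile function):
x = F⁻¹(0.6) = 14.0000

Verification: P(X ≤ 14.0000) = 0.6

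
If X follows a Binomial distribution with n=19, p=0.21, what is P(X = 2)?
0.137118

We have X ~ Binomial(n=19, p=0.21).

For a Binomial distribution, the PMF gives us the probability of each outcome.

Using the PMF formula:
P(X = 2) = 0.137118

Rounded to 4 decimal places: 0.1371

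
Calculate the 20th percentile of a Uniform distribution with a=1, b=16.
4.0000

We have X ~ Uniform(a=1, b=16).

We want to find x such that P(X ≤ x) = 0.2.

This is the 20th percentile, which means 20% of values fall below this point.

Using the inverse CDF (quantile function):
x = F⁻¹(0.2) = 4.0000

Verification: P(X ≤ 4.0000) = 0.2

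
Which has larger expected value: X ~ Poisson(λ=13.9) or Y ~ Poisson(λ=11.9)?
X has larger mean (13.9000 > 11.9000)

Compute the expected value for each distribution:

X ~ Poisson(λ=13.9):
E[X] = 13.9000

Y ~ Poisson(λ=11.9):
E[Y] = 11.9000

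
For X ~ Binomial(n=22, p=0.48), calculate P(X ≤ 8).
0.190127

We have X ~ Binomial(n=22, p=0.48).

The CDF gives us P(X ≤ k).

Using the CDF:
P(X ≤ 8) = 0.190127

This means there's approximately a 19.0% chance that X is at most 8.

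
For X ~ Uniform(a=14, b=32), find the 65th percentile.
25.7000

We have X ~ Uniform(a=14, b=32).

We want to find x such that P(X ≤ x) = 0.65.

This is the 65th percentile, which means 65% of values fall below this point.

Using the inverse CDF (quantile function):
x = F⁻¹(0.65) = 25.7000

Verification: P(X ≤ 25.7000) = 0.65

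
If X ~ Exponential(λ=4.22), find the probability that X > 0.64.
0.067152

We have X ~ Exponential(λ=4.22).

P(X > 0.64) = 1 - P(X ≤ 0.64)
                = 1 - F(0.64)
                = 1 - 0.932848
                = 0.067152

So there's approximately a 6.7% chance that X exceeds 0.64.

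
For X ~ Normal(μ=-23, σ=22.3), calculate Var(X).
497.2900

We have X ~ Normal(μ=-23, σ=22.3).

For a Normal distribution with μ=-23, σ=22.3:
Var(X) = 497.2900

The variance measures the spread of the distribution around the mean.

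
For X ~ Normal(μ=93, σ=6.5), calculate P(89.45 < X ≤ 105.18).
0.677044

We have X ~ Normal(μ=93, σ=6.5).

To find P(89.45 < X ≤ 105.18), we use:
P(89.45 < X ≤ 105.18) = P(X ≤ 105.18) - P(X ≤ 89.45)
                 = F(105.18) - F(89.45)
                 = 0.969524 - 0.292480
                 = 0.677044

So there's approximately a 67.7% chance that X falls in this range.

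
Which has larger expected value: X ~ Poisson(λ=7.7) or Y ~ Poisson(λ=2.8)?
X has larger mean (7.7000 > 2.8000)

Compute the expected value for each distribution:

X ~ Poisson(λ=7.7):
E[X] = 7.7000

Y ~ Poisson(λ=2.8):
E[Y] = 2.8000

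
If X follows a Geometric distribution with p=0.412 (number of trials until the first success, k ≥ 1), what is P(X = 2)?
0.242256

We have X ~ Geometric(p=0.412) (number of trials until the first success, k ≥ 1).

For a Geometric distribution, the PMF gives us the probability of each outcome.

Using the PMF formula:
P(X = 2) = 0.242256

Rounded to 4 decimal places: 0.2423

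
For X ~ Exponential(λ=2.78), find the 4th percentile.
0.0147

We have X ~ Exponential(λ=2.78).

We want to find x such that P(X ≤ x) = 0.04.

This is the 4th percentile, which means 4% of values fall below this point.

Using the inverse CDF (quantile function):
x = F⁻¹(0.04) = 0.0147

Verification: P(X ≤ 0.0147) = 0.04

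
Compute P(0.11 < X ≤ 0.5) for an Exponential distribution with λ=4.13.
0.508074

We have X ~ Exponential(λ=4.13).

To find P(0.11 < X ≤ 0.5), we use:
P(0.11 < X ≤ 0.5) = P(X ≤ 0.5) - P(X ≤ 0.11)
                 = F(0.5) - F(0.11)
                 = 0.873182 - 0.365108
                 = 0.508074

So there's approximately a 50.8% chance that X falls in this range.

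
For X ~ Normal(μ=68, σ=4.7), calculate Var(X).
22.0900

We have X ~ Normal(μ=68, σ=4.7).

For a Normal distribution with μ=68, σ=4.7:
Var(X) = 22.0900

The variance measures the spread of the distribution around the mean.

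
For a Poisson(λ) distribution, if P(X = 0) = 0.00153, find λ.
λ = 6.4825

For a Poisson(λ) distribution, the PMF at 0 is:
P(X = 0) = λ^0 e^(-λ) / 0! = e^(-λ)

Given P(X = 0) = 0.00153:
e^(-λ) = 0.00153
-λ = ln(0.00153)
λ = -ln(0.00153) = 6.4825

Verification: e^(-6.4825) = 0.00153 ✓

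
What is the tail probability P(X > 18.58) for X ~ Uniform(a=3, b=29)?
0.400769

We have X ~ Uniform(a=3, b=29).

P(X > 18.58) = 1 - P(X ≤ 18.58)
                = 1 - F(18.58)
                = 1 - 0.599231
                = 0.400769

So there's approximately a 40.1% chance that X exceeds 18.58.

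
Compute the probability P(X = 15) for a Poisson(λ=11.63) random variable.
0.065517

We have X ~ Poisson(λ=11.63).

For a Poisson distribution, the PMF gives us the probability of each outcome.

Using the PMF formula:
P(X = 15) = 0.065517

Rounded to 4 decimal places: 0.0655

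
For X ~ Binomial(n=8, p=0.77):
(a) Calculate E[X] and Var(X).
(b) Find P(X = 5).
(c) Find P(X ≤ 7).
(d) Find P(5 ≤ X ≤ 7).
(a) E[X] = 6.1600, Var(X) = 1.4168
(b) P(X = 5) = 0.184427
(c) P(X ≤ 7) = 0.876426
(d) P(5 ≤ X ≤ 7) = 0.788435

We have X ~ Binomial(n=8, p=0.77).

(a) Moments:
E[X] = 6.1600
Var(X) = 1.4168
σ = √Var(X) = 1.1903

(b) Point probability using PMF:
P(X = 5) = 0.184427

(c) Cumulative probability using CDF:
P(X ≤ 7) = F(7) = 0.876426

(d) Range probability:
P(5 ≤ X ≤ 7) = P(X ≤ 7) - P(X ≤ 4)
                   = F(7) - F(4)
                   = 0.876426 - 0.087991
                   = 0.788435

This means approximately 78.8% of outcomes fall in the interval [5, 7].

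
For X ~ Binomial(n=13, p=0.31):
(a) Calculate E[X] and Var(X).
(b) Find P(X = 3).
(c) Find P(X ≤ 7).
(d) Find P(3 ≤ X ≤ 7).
(a) E[X] = 4.0300, Var(X) = 2.7807
(b) P(X = 3) = 0.208421
(c) P(X ≤ 7) = 0.977675
(d) P(3 ≤ X ≤ 7) = 0.796185

We have X ~ Binomial(n=13, p=0.31).

(a) Moments:
E[X] = 4.0300
Var(X) = 2.7807
σ = √Var(X) = 1.6675

(b) Point probability using PMF:
P(X = 3) = 0.208421

(c) Cumulative probability using CDF:
P(X ≤ 7) = F(7) = 0.977675

(d) Range probability:
P(3 ≤ X ≤ 7) = P(X ≤ 7) - P(X ≤ 2)
                   = F(7) - F(2)
                   = 0.977675 - 0.181490
                   = 0.796185

This means approximately 79.6% of outcomes fall in the interval [3, 7].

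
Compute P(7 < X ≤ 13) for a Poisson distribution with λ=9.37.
0.623589

We have X ~ Poisson(λ=9.37).

To find P(7 < X ≤ 13), we use:
P(7 < X ≤ 13) = P(X ≤ 13) - P(X ≤ 7)
                 = F(13) - F(7)
                 = 0.905966 - 0.282376
                 = 0.623589

So there's approximately a 62.4% chance that X falls in this range.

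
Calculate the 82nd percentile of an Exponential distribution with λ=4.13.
0.4152

We have X ~ Exponential(λ=4.13).

We want to find x such that P(X ≤ x) = 0.82.

This is the 82nd percentile, which means 82% of values fall below this point.

Using the inverse CDF (quantile function):
x = F⁻¹(0.82) = 0.4152

Verification: P(X ≤ 0.4152) = 0.82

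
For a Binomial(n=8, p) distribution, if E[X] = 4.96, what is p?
p = 0.62

For a Binomial(n, p) distribution:
E[X] = n × p

Given n = 8 and E[X] = 4.96:
4.96 = 8 × p
p = 4.96 / 8 = 0.62

Verification: Binomial(8, 0.62) has E[X] = 4.96 ✓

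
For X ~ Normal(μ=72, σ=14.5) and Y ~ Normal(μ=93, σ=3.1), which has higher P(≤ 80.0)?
X has higher probability (P(X ≤ 80.0) = 0.7094 > P(Y ≤ 80.0) = 0.0000)

Compute P(≤ 80.0) for each distribution:

X ~ Normal(μ=72, σ=14.5):
P(X ≤ 80.0) = 0.7094

Y ~ Normal(μ=93, σ=3.1):
P(Y ≤ 80.0) = 0.0000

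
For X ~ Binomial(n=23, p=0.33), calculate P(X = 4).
0.052079

We have X ~ Binomial(n=23, p=0.33).

For a Binomial distribution, the PMF gives us the probability of each outcome.

Using the PMF formula:
P(X = 4) = 0.052079

Rounded to 4 decimal places: 0.0521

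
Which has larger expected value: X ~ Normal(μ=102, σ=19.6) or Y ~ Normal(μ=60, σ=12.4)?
X has larger mean (102.0000 > 60.0000)

Compute the expected value for each distribution:

X ~ Normal(μ=102, σ=19.6):
E[X] = 102.0000

Y ~ Normal(μ=60, σ=12.4):
E[Y] = 60.0000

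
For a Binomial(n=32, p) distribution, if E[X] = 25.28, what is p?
p = 0.79

For a Binomial(n, p) distribution:
E[X] = n × p

Given n = 32 and E[X] = 25.28:
25.28 = 32 × p
p = 25.28 / 32 = 0.79

Verification: Binomial(32, 0.79) has E[X] = 25.28 ✓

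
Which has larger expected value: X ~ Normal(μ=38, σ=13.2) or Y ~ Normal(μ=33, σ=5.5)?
X has larger mean (38.0000 > 33.0000)

Compute the expected value for each distribution:

X ~ Normal(μ=38, σ=13.2):
E[X] = 38.0000

Y ~ Normal(μ=33, σ=5.5):
E[Y] = 33.0000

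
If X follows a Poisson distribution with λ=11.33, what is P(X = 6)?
0.035277

We have X ~ Poisson(λ=11.33).

For a Poisson distribution, the PMF gives us the probability of each outcome.

Using the PMF formula:
P(X = 6) = 0.035277

Rounded to 4 decimal places: 0.0353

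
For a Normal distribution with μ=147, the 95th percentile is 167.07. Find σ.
σ = 12.2017

For X ~ Normal(μ, σ), the p-th percentile satisfies x = μ + z_p × σ,
where z_p = Φ⁻¹(p) is the standard normal quantile.

Step 1: z_{0.95} = Φ⁻¹(0.95) = 1.6449

Step 2: Solve for σ:
167.07 = 147 + 1.6449 × σ
σ = (167.07 - 147) / 1.6449
σ = 20.07 / 1.6449
σ = 12.2017

Verification: μ + z × σ = 147 + 1.6449 × 12.2017 = 167.07 ✓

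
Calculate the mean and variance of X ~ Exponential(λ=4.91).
E[X] = 0.2037, Var(X) = 0.0415

We have X ~ Exponential(λ=4.91).

For an Exponential distribution with λ=4.91:

Expected value:
E[X] = 0.2037

Variance:
Var(X) = 0.0415

Standard deviation:
σ = √Var(X) = 0.2037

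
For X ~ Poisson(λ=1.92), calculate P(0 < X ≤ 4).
0.807669

We have X ~ Poisson(λ=1.92).

To find P(0 < X ≤ 4), we use:
P(0 < X ≤ 4) = P(X ≤ 4) - P(X ≤ 0)
                 = F(4) - F(0)
                 = 0.954276 - 0.146607
                 = 0.807669

So there's approximately a 80.8% chance that X falls in this range.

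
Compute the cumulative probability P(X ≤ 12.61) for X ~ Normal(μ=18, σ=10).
0.294943

We have X ~ Normal(μ=18, σ=10).

The CDF gives us P(X ≤ k).

Using the CDF:
P(X ≤ 12.61) = 0.294943

This means there's approximately a 29.5% chance that X is at most 12.61.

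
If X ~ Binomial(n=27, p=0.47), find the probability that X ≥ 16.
0.139333

We have X ~ Binomial(n=27, p=0.47).

For discrete distributions, P(X ≥ 16) = 1 - P(X ≤ 15).

P(X ≤ 15) = 0.860667
P(X ≥ 16) = 1 - 0.860667 = 0.139333

So there's approximately a 13.9% chance that X is at least 16.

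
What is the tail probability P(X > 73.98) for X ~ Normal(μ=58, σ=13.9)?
0.125146

We have X ~ Normal(μ=58, σ=13.9).

P(X > 73.98) = 1 - P(X ≤ 73.98)
                = 1 - F(73.98)
                = 1 - 0.874854
                = 0.125146

So there's approximately a 12.5% chance that X exceeds 73.98.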